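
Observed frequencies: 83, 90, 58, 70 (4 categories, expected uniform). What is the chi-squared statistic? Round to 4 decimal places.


chi2 = sum((O-E)^2/E), E = total/4
total = 301, E = 301/4 = 75.25
(83 - 75.25)^2 / 75.25 = 60.0625 / 75.25 = 961/1204 ≈ 0.798173
(90 - 75.25)^2 / 75.25 = 217.5625 / 75.25 = 3481/1204 ≈ 2.891196
(58 - 75.25)^2 / 75.25 = 297.5625 / 75.25 = 4761/1204 ≈ 3.954319
(70 - 75.25)^2 / 75.25 = 27.5625 / 75.25 = 63/172 ≈ 0.366279
chi2 = 2411/301 ≈ 8.009967

8.0100


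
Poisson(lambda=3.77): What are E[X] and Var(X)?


E[X] = Var(X) = lambda = 3.77

3.77, 3.77


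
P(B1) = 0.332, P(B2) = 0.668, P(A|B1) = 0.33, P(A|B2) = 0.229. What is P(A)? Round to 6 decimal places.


P(A) = P(A|B1)*P(B1) + P(A|B2)*P(B2)
P(A|B1)*P(B1) = 0.33 * 0.332 = 0.10956
P(A|B2)*P(B2) = 0.229 * 0.668 = 0.152972
P(A) = 0.10956 + 0.152972 = 0.262532

0.262532


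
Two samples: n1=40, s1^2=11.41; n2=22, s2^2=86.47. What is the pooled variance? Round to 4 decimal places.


sp^2 = ((n1-1)*s1^2 + (n2-1)*s2^2)/(n1+n2-2)
(n1-1)*s1^2 = 39 * 11.41 = 444.99
(n2-1)*s2^2 = 21 * 86.47 = 1815.87
numerator = 444.99 + 1815.87 = 2260.86
n1+n2-2 = 60
sp^2 = 2260.86 / 60 = 37.681

37.6810


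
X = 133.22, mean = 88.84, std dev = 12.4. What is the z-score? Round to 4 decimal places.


z = (X - mu) / sigma
X - mu = 133.22 - 88.84 = 44.38
z = 44.38 / 12.4 = 2219/620 ≈ 3.579032

3.5790


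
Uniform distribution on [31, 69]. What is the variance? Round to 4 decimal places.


Var = (b-a)^2 / 12
(b-a)^2 = (69 - 31)^2 = 1444
Var = 1444/12 ≈ 120.333333

120.3333


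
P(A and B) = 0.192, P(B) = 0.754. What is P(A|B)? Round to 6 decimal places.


P(A|B) = P(A and B) / P(B) = 0.192 / 0.754 = 96/377 ≈ 0.25464191

0.254642


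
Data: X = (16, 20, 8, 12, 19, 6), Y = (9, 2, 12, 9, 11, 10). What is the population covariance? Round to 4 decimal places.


Cov = (1/n)*sum((xi-xbar)(yi-ybar))
n = 6, xbar = 81/6 = 13.5, ybar = 53/6 ≈ 8.833333
sum((xi-xbar)(yi-ybar)) = -58.5
Cov = -58.5 / 6 = -9.75

-9.7500


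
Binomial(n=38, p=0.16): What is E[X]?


E[X] = n*p = 38 * 0.16 = 6.08

6.08


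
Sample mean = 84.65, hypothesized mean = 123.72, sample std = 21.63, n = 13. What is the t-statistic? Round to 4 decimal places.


t = (xbar - mu0) / (s/sqrt(n))
xbar - mu0 = 84.65 - 123.72 = -39.07
sqrt(13) ≈ 3.60555128
s/sqrt(n) = 21.63 / 3.60555128 ≈ 5.99908262
t = -39.07 / 5.99908262 ≈ -6.512662

-6.5127


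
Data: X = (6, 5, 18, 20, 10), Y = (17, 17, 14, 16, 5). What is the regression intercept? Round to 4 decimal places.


a = ybar - b*xbar, where b = sum((xi-xbar)(yi-ybar)) / sum((xi-xbar)^2)
n = 5, xbar = 59/5 = 11.8, ybar = 69/5 = 13.8
Sxy = sum((xi-xbar)(yi-ybar)) = -5.2
Sxx = sum((xi-xbar)^2) = 188.8
b = Sxy / Sxx = -13/472 ≈ -0.027542
a = 13.8 - (-0.027542) * 11.8 = 14.125

14.1250


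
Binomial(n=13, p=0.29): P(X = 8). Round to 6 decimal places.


P = C(n,k) * p^k * (1-p)^(n-k)
C(13,8) = 1287
p^k = 0.29^8 ≈ 0.00005002464
(1-p)^(n-k) = 0.71^5 ≈ 0.1804229
P = 1287 * 0.00005002464 * 0.1804229 ≈ 0.011616

0.011616


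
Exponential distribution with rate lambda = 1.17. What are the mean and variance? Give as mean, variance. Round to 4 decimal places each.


mean = 1/lam, var = 1/lam^2
mean = 1 / 1.17 = 100/117 ≈ 0.854701
lam^2 = 1.17^2 = 1.3689
var = 1 / 1.3689 ≈ 0.730514

0.8547, 0.7305


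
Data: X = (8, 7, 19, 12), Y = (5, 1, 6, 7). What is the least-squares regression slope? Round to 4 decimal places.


b = sum((xi-xbar)(yi-ybar)) / sum((xi-xbar)^2)
n = 4, xbar = 46/4 = 11.5, ybar = 19/4 = 4.75
Sxy = sum((xi-xbar)(yi-ybar)) = 26.5
Sxx = sum((xi-xbar)^2) = 89
b = Sxy / Sxx = 53/178 ≈ 0.297753

0.2978


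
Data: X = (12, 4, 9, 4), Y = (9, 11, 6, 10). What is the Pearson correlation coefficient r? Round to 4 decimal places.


r = sum((xi-xbar)(yi-ybar)) / sqrt(sum((xi-xbar)^2) * sum((yi-ybar)^2))
n = 4, xbar = 29/4 = 7.25, ybar = 36/4 = 9
Sxy = sum((xi-xbar)(yi-ybar)) = -15
Sxx = sum((xi-xbar)^2) = 46.75
Syy = sum((yi-ybar)^2) = 14
sqrt(Sxx*Syy) ≈ 25.583198
r = Sxy / sqrt(Sxx*Syy) = -15 / 25.583198 ≈ -0.586322

-0.5863


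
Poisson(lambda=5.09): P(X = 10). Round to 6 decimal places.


P = e^(-lam) * lam^k / k!
e^(-5.09) ≈ 0.006158020
lam^k = 5.09^10 ≈ 11672874.690895
k! = 10! = 3628800
P = 0.006158020 * 11672874.690895 / 3628800 ≈ 0.019809

0.019809


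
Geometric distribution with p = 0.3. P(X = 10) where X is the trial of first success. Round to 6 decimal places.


P = (1-p)^(k-1) * p
(1-p)^(k-1) = 0.7^9 ≈ 0.04035361
P = 0.04035361 * 0.3 ≈ 0.01210608

0.012106


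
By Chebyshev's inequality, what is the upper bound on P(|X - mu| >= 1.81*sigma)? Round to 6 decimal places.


P <= 1/k^2
k^2 = 1.81^2 = 3.2761
1/k^2 = 1 / 3.2761 ≈ 0.30524099

0.305241


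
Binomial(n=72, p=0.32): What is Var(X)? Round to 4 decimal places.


Var = n*p*(1-p) = 72 * 0.32 * 0.68 = 15.6672

15.6672


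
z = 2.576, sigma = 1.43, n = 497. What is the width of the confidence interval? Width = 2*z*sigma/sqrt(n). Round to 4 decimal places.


width = 2*z*sigma/sqrt(n)
2*z*sigma = 2 * 2.576 * 1.43 = 7.36736
sqrt(497) ≈ 22.293497
width = 7.36736 / 22.293497 ≈ 0.330471

0.3305


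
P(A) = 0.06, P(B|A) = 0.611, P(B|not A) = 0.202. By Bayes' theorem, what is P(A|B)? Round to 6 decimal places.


P(A|B) = P(B|A)*P(A) / P(B), P(B) = P(B|A)*P(A) + P(B|not A)*P(not A)
P(B|A)*P(A) = 0.611 * 0.06 = 0.03666
P(B|not A)*P(not A) = 0.202 * 0.94 = 0.18988
P(B) = 0.03666 + 0.18988 = 0.22654
P(A|B) = 0.03666 / 0.22654 = 39/241 ≈ 0.16182573

0.161826


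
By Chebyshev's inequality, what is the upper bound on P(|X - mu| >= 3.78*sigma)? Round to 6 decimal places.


P <= 1/k^2
k^2 = 3.78^2 = 14.2884
1/k^2 = 1 / 14.2884 ≈ 0.06998684

0.069987


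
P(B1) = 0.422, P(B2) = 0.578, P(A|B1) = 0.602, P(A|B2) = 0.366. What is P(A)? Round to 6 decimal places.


P(A) = P(A|B1)*P(B1) + P(A|B2)*P(B2)
P(A|B1)*P(B1) = 0.602 * 0.422 = 0.254044
P(A|B2)*P(B2) = 0.366 * 0.578 = 0.211548
P(A) = 0.254044 + 0.211548 = 0.465592

0.465592


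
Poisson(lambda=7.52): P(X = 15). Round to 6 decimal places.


P = e^(-lam) * lam^k / k!
e^(-7.52) ≈ 0.0005421326
lam^k = 7.52^15 ≈ 13908093731224.345051
k! = 15! = 1307674368000
P = 0.0005421326 * 13908093731224.345051 / 1307674368000 ≈ 0.005766

0.005766


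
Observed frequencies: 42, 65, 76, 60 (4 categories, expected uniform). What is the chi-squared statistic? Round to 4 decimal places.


chi2 = sum((O-E)^2/E), E = total/4
total = 243, E = 243/4 = 60.75
(42 - 60.75)^2 / 60.75 = 351.5625 / 60.75 = 625/108 ≈ 5.787037
(65 - 60.75)^2 / 60.75 = 18.0625 / 60.75 = 289/972 ≈ 0.297325
(76 - 60.75)^2 / 60.75 = 232.5625 / 60.75 = 3721/972 ≈ 3.828189
(60 - 60.75)^2 / 60.75 = 0.5625 / 60.75 = 1/108 ≈ 0.009259
chi2 = 2411/243 ≈ 9.921811

9.9218


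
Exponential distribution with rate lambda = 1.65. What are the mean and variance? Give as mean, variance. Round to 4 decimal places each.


mean = 1/lam, var = 1/lam^2
mean = 1 / 1.65 = 20/33 ≈ 0.606061
lam^2 = 1.65^2 = 2.7225
var = 1 / 2.7225 = 400/1089 ≈ 0.367309

0.6061, 0.3673


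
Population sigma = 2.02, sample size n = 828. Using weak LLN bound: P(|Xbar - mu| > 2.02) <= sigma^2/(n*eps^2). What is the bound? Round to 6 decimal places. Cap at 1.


bound = min(1, sigma^2/(n*eps^2))
sigma^2 = 2.02^2 = 4.0804
n*eps^2 = 828 * 2.02^2 = 828 * 4.0804 = 3378.5712
sigma^2/(n*eps^2) = 4.0804 / 3378.5712 = 1/828 ≈ 0.00120773

0.001208


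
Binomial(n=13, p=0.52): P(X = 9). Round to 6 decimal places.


P = C(n,k) * p^k * (1-p)^(n-k)
C(13,9) = 715
p^k = 0.52^9 ≈ 0.002779906
(1-p)^(n-k) = 0.48^4 = 0.05308416
P = 715 * 0.002779906 * 0.05308416 ≈ 0.105512

0.105512


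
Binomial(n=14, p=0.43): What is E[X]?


E[X] = n*p = 14 * 0.43 = 6.02

6.02


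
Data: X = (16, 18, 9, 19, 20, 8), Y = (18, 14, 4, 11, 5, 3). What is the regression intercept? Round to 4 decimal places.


a = ybar - b*xbar, where b = sum((xi-xbar)(yi-ybar)) / sum((xi-xbar)^2)
n = 6, xbar = 90/6 = 15, ybar = 55/6 ≈ 9.166667
Sxy = sum((xi-xbar)(yi-ybar)) = 84
Sxx = sum((xi-xbar)^2) = 136
b = Sxy / Sxx = 21/34 ≈ 0.617647
a = 9.166667 - 0.617647 * 15 = -5/51 ≈ -0.098039

-0.0980


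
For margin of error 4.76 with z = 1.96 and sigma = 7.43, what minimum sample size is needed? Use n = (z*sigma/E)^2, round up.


z*sigma/E = 1.96 * 7.43 / 4.76 = 5201/1700 ≈ 3.059412
(z*sigma/E)^2 ≈ 9.360000
round up: n = 10

10


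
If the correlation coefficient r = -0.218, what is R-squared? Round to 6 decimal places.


R^2 = r^2 = (-0.218)^2 = 0.047524

0.047524


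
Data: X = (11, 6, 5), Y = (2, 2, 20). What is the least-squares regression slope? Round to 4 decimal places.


b = sum((xi-xbar)(yi-ybar)) / sum((xi-xbar)^2)
n = 3, xbar = 22/3 ≈ 7.333333, ybar = 24/3 = 8
Sxy = sum((xi-xbar)(yi-ybar)) = -42
Sxx = sum((xi-xbar)^2) = 62/3 ≈ 20.666667
b = Sxy / Sxx = -63/31 ≈ -2.032258

-2.0323


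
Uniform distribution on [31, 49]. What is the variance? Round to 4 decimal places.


Var = (b-a)^2 / 12
(b-a)^2 = (49 - 31)^2 = 324
Var = 324/12 = 27

27.0000


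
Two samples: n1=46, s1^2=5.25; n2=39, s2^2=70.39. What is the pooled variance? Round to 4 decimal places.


sp^2 = ((n1-1)*s1^2 + (n2-1)*s2^2)/(n1+n2-2)
(n1-1)*s1^2 = 45 * 5.25 = 236.25
(n2-1)*s2^2 = 38 * 70.39 = 2674.82
numerator = 236.25 + 2674.82 = 2911.07
n1+n2-2 = 83
sp^2 = 2911.07 / 83 = 291107/8300 ≈ 35.073133

35.0731


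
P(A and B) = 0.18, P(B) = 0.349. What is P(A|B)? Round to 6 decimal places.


P(A|B) = P(A and B) / P(B) = 0.18 / 0.349 = 180/349 ≈ 0.51575931

0.515759


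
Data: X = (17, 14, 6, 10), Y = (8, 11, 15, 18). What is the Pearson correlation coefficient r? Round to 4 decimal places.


r = sum((xi-xbar)(yi-ybar)) / sqrt(sum((xi-xbar)^2) * sum((yi-ybar)^2))
n = 4, xbar = 47/4 = 11.75, ybar = 52/4 = 13
Sxy = sum((xi-xbar)(yi-ybar)) = -51
Sxx = sum((xi-xbar)^2) = 68.75
Syy = sum((yi-ybar)^2) = 58
sqrt(Sxx*Syy) ≈ 63.146655
r = Sxy / sqrt(Sxx*Syy) = -51 / 63.146655 ≈ -0.807644

-0.8076


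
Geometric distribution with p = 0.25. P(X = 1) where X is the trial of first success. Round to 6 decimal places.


P = (1-p)^(k-1) * p
(1-p)^(k-1) = 0.75^0 = 1
P = 1 * 0.25 = 0.25

0.250000


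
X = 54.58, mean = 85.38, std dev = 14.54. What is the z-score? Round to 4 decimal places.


z = (X - mu) / sigma
X - mu = 54.58 - 85.38 = -30.8
z = -30.8 / 14.54 = -1540/727 ≈ -2.118294

-2.1183


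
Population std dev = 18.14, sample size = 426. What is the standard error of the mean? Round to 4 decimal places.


SE = sigma / sqrt(n)
sqrt(426) ≈ 20.639767
SE = 18.14 / 20.639767 ≈ 0.878886

0.8789


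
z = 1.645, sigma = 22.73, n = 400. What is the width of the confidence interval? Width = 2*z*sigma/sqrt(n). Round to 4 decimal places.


width = 2*z*sigma/sqrt(n)
2*z*sigma = 2 * 1.645 * 22.73 = 74.7817
sqrt(400) = 20
width = 74.7817 / 20 = 3.739085

3.7391


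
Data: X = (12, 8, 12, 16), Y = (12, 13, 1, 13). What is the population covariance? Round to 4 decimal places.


Cov = (1/n)*sum((xi-xbar)(yi-ybar))
n = 4, xbar = 48/4 = 12, ybar = 39/4 = 9.75
sum((xi-xbar)(yi-ybar)) = 0
Cov = 0 / 4 = 0

0.0000


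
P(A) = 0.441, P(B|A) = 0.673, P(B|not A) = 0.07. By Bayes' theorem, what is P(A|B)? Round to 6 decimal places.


P(A|B) = P(B|A)*P(A) / P(B), P(B) = P(B|A)*P(A) + P(B|not A)*P(not A)
P(B|A)*P(A) = 0.673 * 0.441 = 0.296793
P(B|not A)*P(not A) = 0.07 * 0.559 = 0.03913
P(B) = 0.296793 + 0.03913 = 0.335923
P(A|B) = 0.296793 / 0.335923 ≈ 0.88351497

0.883515


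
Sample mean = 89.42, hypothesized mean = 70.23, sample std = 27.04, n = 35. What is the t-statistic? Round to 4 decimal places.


t = (xbar - mu0) / (s/sqrt(n))
xbar - mu0 = 89.42 - 70.23 = 19.19
sqrt(35) ≈ 5.91607978
s/sqrt(n) = 27.04 / 5.91607978 ≈ 4.57059421
t = 19.19 / 4.57059421 ≈ 4.198579

4.1986


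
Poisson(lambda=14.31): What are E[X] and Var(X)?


E[X] = Var(X) = lambda = 14.31

14.31, 14.31


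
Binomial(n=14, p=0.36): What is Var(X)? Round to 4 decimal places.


Var = n*p*(1-p) = 14 * 0.36 * 0.64 = 3.2256

3.2256


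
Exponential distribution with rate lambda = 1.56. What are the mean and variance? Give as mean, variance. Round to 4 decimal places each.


mean = 1/lam, var = 1/lam^2
mean = 1 / 1.56 = 25/39 ≈ 0.641026
lam^2 = 1.56^2 = 2.4336
var = 1 / 2.4336 = 625/1521 ≈ 0.410914

0.6410, 0.4109


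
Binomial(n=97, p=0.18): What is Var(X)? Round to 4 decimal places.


Var = n*p*(1-p) = 97 * 0.18 * 0.82 = 14.3172

14.3172


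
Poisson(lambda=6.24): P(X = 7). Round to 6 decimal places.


P = e^(-lam) * lam^k / k!
e^(-6.24) ≈ 0.001949856
lam^k = 6.24^7 ≈ 368376.678552
k! = 7! = 5040
P = 0.001949856 * 368376.678552 / 5040 ≈ 0.142516

0.142516


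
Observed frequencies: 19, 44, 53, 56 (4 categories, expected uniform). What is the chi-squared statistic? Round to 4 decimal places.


chi2 = sum((O-E)^2/E), E = total/4
total = 172, E = 172/4 = 43
(19 - 43)^2 / 43 = 576 / 43 = 576/43 ≈ 13.395349
(44 - 43)^2 / 43 = 1 / 43 = 1/43 ≈ 0.023256
(53 - 43)^2 / 43 = 100 / 43 = 100/43 ≈ 2.325581
(56 - 43)^2 / 43 = 169 / 43 = 169/43 ≈ 3.930233
chi2 = 846/43 ≈ 19.674419

19.6744


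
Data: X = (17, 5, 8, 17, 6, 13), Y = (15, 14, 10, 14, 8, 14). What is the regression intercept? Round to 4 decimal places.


a = ybar - b*xbar, where b = sum((xi-xbar)(yi-ybar)) / sum((xi-xbar)^2)
n = 6, xbar = 66/6 = 11, ybar = 75/6 = 12.5
Sxy = sum((xi-xbar)(yi-ybar)) = 48
Sxx = sum((xi-xbar)^2) = 146
b = Sxy / Sxx = 24/73 ≈ 0.328767
a = 12.5 - 0.328767 * 11 = 1297/146 ≈ 8.883562

8.8836


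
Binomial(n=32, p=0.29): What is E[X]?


E[X] = n*p = 32 * 0.29 = 9.28

9.28


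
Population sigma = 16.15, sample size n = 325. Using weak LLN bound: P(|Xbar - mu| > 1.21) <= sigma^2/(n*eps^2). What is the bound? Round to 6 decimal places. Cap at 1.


bound = min(1, sigma^2/(n*eps^2))
sigma^2 = 16.15^2 = 260.8225
n*eps^2 = 325 * 1.21^2 = 325 * 1.4641 = 475.8325
sigma^2/(n*eps^2) = 260.8225 / 475.8325 ≈ 0.54813931

0.548139


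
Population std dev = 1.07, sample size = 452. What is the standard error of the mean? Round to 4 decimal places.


SE = sigma / sqrt(n)
sqrt(452) ≈ 21.260292
SE = 1.07 / 21.260292 ≈ 0.050329

0.0503


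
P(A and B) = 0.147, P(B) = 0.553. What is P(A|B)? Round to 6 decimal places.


P(A|B) = P(A and B) / P(B) = 0.147 / 0.553 = 21/79 ≈ 0.26582278

0.265823


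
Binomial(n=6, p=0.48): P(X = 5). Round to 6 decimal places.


P = C(n,k) * p^k * (1-p)^(n-k)
C(6,5) = 6
p^k = 0.48^5 ≈ 0.02548040
(1-p)^(n-k) = 0.52^1 = 0.52
P = 6 * 0.02548040 * 0.52 ≈ 0.079499

0.079499


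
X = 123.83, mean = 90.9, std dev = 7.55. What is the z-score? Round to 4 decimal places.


z = (X - mu) / sigma
X - mu = 123.83 - 90.9 = 32.93
z = 32.93 / 7.55 = 3293/755 ≈ 4.361589

4.3616


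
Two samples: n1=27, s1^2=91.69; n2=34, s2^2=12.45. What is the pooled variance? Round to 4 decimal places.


sp^2 = ((n1-1)*s1^2 + (n2-1)*s2^2)/(n1+n2-2)
(n1-1)*s1^2 = 26 * 91.69 = 2383.94
(n2-1)*s2^2 = 33 * 12.45 = 410.85
numerator = 2383.94 + 410.85 = 2794.79
n1+n2-2 = 59
sp^2 = 2794.79 / 59 = 279479/5900 ≈ 47.369322

47.3693


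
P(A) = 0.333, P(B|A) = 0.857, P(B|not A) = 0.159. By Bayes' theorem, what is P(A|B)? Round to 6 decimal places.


P(A|B) = P(B|A)*P(A) / P(B), P(B) = P(B|A)*P(A) + P(B|not A)*P(not A)
P(B|A)*P(A) = 0.857 * 0.333 = 0.285381
P(B|not A)*P(not A) = 0.159 * 0.667 = 0.106053
P(B) = 0.285381 + 0.106053 = 0.391434
P(A|B) = 0.285381 / 0.391434 ≈ 0.72906544

0.729065


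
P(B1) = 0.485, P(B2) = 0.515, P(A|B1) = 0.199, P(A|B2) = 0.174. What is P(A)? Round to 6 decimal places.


P(A) = P(A|B1)*P(B1) + P(A|B2)*P(B2)
P(A|B1)*P(B1) = 0.199 * 0.485 = 0.096515
P(A|B2)*P(B2) = 0.174 * 0.515 = 0.08961
P(A) = 0.096515 + 0.08961 = 0.186125

0.186125


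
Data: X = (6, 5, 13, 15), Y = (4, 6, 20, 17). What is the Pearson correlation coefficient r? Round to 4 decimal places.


r = sum((xi-xbar)(yi-ybar)) / sqrt(sum((xi-xbar)^2) * sum((yi-ybar)^2))
n = 4, xbar = 39/4 = 9.75, ybar = 47/4 = 11.75
Sxy = sum((xi-xbar)(yi-ybar)) = 110.75
Sxx = sum((xi-xbar)^2) = 74.75
Syy = sum((yi-ybar)^2) = 188.75
sqrt(Sxx*Syy) ≈ 118.781575
r = Sxy / sqrt(Sxx*Syy) = 110.75 / 118.781575 ≈ 0.932384

0.9324


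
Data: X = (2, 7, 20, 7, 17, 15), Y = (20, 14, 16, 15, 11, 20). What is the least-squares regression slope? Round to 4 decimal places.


b = sum((xi-xbar)(yi-ybar)) / sum((xi-xbar)^2)
n = 6, xbar = 68/6 = 34/3 ≈ 11.333333, ybar = 96/6 = 16
Sxy = sum((xi-xbar)(yi-ybar)) = -38
Sxx = sum((xi-xbar)^2) = 736/3 ≈ 245.333333
b = Sxy / Sxx = -57/368 ≈ -0.154891

-0.1549


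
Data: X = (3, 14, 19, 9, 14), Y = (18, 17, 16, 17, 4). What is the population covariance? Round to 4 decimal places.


Cov = (1/n)*sum((xi-xbar)(yi-ybar))
n = 5, xbar = 59/5 = 11.8, ybar = 72/5 = 14.4
sum((xi-xbar)(yi-ybar)) = -44.6
Cov = -44.6 / 5 = -8.92

-8.9200


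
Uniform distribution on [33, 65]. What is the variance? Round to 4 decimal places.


Var = (b-a)^2 / 12
(b-a)^2 = (65 - 33)^2 = 1024
Var = 1024/12 ≈ 85.333333

85.3333


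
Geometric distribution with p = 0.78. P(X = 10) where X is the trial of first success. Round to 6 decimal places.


P = (1-p)^(k-1) * p
(1-p)^(k-1) = 0.22^9 ≈ 0.000001207269
P = 0.000001207269 * 0.78 ≈ 0.0000009416700

0.000001


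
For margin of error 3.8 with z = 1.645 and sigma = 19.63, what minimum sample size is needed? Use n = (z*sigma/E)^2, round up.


z*sigma/E = 1.645 * 19.63 / 3.8 ≈ 8.497724
(z*sigma/E)^2 ≈ 72.211308
round up: n = 73

73


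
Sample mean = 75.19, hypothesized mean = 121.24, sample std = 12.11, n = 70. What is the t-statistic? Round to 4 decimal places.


t = (xbar - mu0) / (s/sqrt(n))
xbar - mu0 = 75.19 - 121.24 = -46.05
sqrt(70) ≈ 8.36660027
s/sqrt(n) = 12.11 / 8.36660027 ≈ 1.44742185
t = -46.05 / 1.44742185 ≈ -31.815189

-31.8152


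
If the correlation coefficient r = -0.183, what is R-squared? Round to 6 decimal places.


R^2 = r^2 = (-0.183)^2 = 0.033489

0.033489


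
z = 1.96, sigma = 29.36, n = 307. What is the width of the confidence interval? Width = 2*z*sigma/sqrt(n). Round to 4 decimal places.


width = 2*z*sigma/sqrt(n)
2*z*sigma = 2 * 1.96 * 29.36 = 115.0912
sqrt(307) ≈ 17.521415
width = 115.0912 / 17.521415 ≈ 6.568602

6.5686


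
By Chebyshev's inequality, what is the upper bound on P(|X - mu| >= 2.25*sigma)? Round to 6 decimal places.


P <= 1/k^2
k^2 = 2.25^2 = 5.0625
1/k^2 = 1 / 5.0625 = 16/81 ≈ 0.19753086

0.197531


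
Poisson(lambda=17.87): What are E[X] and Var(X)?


E[X] = Var(X) = lambda = 17.87

17.87, 17.87


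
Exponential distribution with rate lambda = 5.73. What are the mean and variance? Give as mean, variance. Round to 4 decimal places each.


mean = 1/lam, var = 1/lam^2
mean = 1 / 5.73 = 100/573 ≈ 0.174520
lam^2 = 5.73^2 = 32.8329
var = 1 / 32.8329 ≈ 0.030457

0.1745, 0.0305


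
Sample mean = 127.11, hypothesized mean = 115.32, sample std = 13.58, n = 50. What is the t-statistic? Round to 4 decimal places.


t = (xbar - mu0) / (s/sqrt(n))
xbar - mu0 = 127.11 - 115.32 = 11.79
sqrt(50) ≈ 7.07106781
s/sqrt(n) = 13.58 / 7.07106781 ≈ 1.92050202
t = 11.79 / 1.92050202 ≈ 6.139020

6.1390


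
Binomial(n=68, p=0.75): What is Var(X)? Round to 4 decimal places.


Var = n*p*(1-p) = 68 * 0.75 * 0.25 = 12.75

12.7500


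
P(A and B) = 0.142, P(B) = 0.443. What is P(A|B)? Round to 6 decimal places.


P(A|B) = P(A and B) / P(B) = 0.142 / 0.443 = 142/443 ≈ 0.32054176

0.320542


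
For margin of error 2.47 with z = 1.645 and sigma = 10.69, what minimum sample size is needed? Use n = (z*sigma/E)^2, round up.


z*sigma/E = 1.645 * 10.69 / 2.47 ≈ 7.119453
(z*sigma/E)^2 ≈ 50.686617
round up: n = 51

51


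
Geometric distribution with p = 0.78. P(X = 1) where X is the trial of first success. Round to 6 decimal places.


P = (1-p)^(k-1) * p
(1-p)^(k-1) = 0.22^0 = 1
P = 1 * 0.78 = 0.78

0.780000


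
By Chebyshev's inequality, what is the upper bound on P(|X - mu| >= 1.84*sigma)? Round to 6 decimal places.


P <= 1/k^2
k^2 = 1.84^2 = 3.3856
1/k^2 = 1 / 3.3856 = 625/2116 ≈ 0.29536862

0.295369


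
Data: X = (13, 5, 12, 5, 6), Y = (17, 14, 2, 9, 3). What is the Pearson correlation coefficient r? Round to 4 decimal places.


r = sum((xi-xbar)(yi-ybar)) / sqrt(sum((xi-xbar)^2) * sum((yi-ybar)^2))
n = 5, xbar = 41/5 = 8.2, ybar = 45/5 = 9
Sxy = sum((xi-xbar)(yi-ybar)) = 9
Sxx = sum((xi-xbar)^2) = 62.8
Syy = sum((yi-ybar)^2) = 174
sqrt(Sxx*Syy) ≈ 104.533248
r = Sxy / sqrt(Sxx*Syy) = 9 / 104.533248 ≈ 0.086097

0.0861


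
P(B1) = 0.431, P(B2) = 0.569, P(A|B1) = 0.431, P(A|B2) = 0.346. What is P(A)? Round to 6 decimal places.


P(A) = P(A|B1)*P(B1) + P(A|B2)*P(B2)
P(A|B1)*P(B1) = 0.431 * 0.431 = 0.185761
P(A|B2)*P(B2) = 0.346 * 0.569 = 0.196874
P(A) = 0.185761 + 0.196874 = 0.382635

0.382635


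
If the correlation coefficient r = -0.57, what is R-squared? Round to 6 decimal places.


R^2 = r^2 = (-0.57)^2 = 0.3249

0.324900


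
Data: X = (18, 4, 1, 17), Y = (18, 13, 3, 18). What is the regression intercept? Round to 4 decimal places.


a = ybar - b*xbar, where b = sum((xi-xbar)(yi-ybar)) / sum((xi-xbar)^2)
n = 4, xbar = 40/4 = 10, ybar = 52/4 = 13
Sxy = sum((xi-xbar)(yi-ybar)) = 165
Sxx = sum((xi-xbar)^2) = 230
b = Sxy / Sxx = 33/46 ≈ 0.717391
a = 13 - 0.717391 * 10 = 134/23 ≈ 5.826087

5.8261


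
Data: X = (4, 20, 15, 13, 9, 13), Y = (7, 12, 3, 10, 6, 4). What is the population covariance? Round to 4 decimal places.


Cov = (1/n)*sum((xi-xbar)(yi-ybar))
n = 6, xbar = 74/6 = 37/3 ≈ 12.333333, ybar = 42/6 = 7
sum((xi-xbar)(yi-ybar)) = 31
Cov = 31 / 6 = 31/6 ≈ 5.166667

5.1667


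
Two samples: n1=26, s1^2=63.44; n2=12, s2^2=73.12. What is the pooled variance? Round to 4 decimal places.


sp^2 = ((n1-1)*s1^2 + (n2-1)*s2^2)/(n1+n2-2)
(n1-1)*s1^2 = 25 * 63.44 = 1586
(n2-1)*s2^2 = 11 * 73.12 = 804.32
numerator = 1586 + 804.32 = 2390.32
n1+n2-2 = 36
sp^2 = 2390.32 / 36 = 29879/450 ≈ 66.397778

66.3978


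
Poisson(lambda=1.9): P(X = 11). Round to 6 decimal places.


P = e^(-lam) * lam^k / k!
e^(-1.9) ≈ 0.1495686
lam^k = 1.9^11 ≈ 1164.902589
k! = 11! = 39916800
P = 0.1495686 * 1164.902589 / 39916800 ≈ 0.000004

0.000004


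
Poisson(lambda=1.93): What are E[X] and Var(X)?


E[X] = Var(X) = lambda = 1.93

1.93, 1.93


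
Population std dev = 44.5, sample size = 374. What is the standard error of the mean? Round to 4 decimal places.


SE = sigma / sqrt(n)
sqrt(374) ≈ 19.339080
SE = 44.5 / 19.339080 ≈ 2.301040

2.3010


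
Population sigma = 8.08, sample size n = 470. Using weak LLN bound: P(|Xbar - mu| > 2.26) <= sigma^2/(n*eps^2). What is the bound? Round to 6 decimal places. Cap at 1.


bound = min(1, sigma^2/(n*eps^2))
sigma^2 = 8.08^2 = 65.2864
n*eps^2 = 470 * 2.26^2 = 470 * 5.1076 = 2400.572
sigma^2/(n*eps^2) = 65.2864 / 2400.572 ≈ 0.02719618

0.027196


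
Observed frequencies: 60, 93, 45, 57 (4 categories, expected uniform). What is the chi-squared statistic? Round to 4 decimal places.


chi2 = sum((O-E)^2/E), E = total/4
total = 255, E = 255/4 = 63.75
(60 - 63.75)^2 / 63.75 = 14.0625 / 63.75 = 15/68 ≈ 0.220588
(93 - 63.75)^2 / 63.75 = 855.5625 / 63.75 = 4563/340 ≈ 13.420588
(45 - 63.75)^2 / 63.75 = 351.5625 / 63.75 = 375/68 ≈ 5.514706
(57 - 63.75)^2 / 63.75 = 45.5625 / 63.75 = 243/340 ≈ 0.714706
chi2 = 1689/85 ≈ 19.870588

19.8706


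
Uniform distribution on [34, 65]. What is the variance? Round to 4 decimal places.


Var = (b-a)^2 / 12
(b-a)^2 = (65 - 34)^2 = 961
Var = 961/12 ≈ 80.083333

80.0833


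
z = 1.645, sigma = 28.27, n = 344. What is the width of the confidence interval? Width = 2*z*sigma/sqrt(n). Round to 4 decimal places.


width = 2*z*sigma/sqrt(n)
2*z*sigma = 2 * 1.645 * 28.27 = 93.0083
sqrt(344) ≈ 18.547237
width = 93.0083 / 18.547237 ≈ 5.014671

5.0147


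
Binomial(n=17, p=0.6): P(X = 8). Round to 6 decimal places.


P = C(n,k) * p^k * (1-p)^(n-k)
C(17,8) = 24310
p^k = 0.6^8 = 0.01679616
(1-p)^(n-k) = 0.4^9 = 0.000262144
P = 24310 * 0.01679616 * 0.000262144 ≈ 0.107037

0.107037


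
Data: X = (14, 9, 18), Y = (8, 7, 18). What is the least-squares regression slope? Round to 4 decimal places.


b = sum((xi-xbar)(yi-ybar)) / sum((xi-xbar)^2)
n = 3, xbar = 41/3 ≈ 13.666667, ybar = 33/3 = 11
Sxy = sum((xi-xbar)(yi-ybar)) = 48
Sxx = sum((xi-xbar)^2) = 122/3 ≈ 40.666667
b = Sxy / Sxx = 72/61 ≈ 1.180328

1.1803


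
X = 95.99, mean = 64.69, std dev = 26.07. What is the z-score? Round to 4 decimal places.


z = (X - mu) / sigma
X - mu = 95.99 - 64.69 = 31.3
z = 31.3 / 26.07 = 3130/2607 ≈ 1.200614

1.2006


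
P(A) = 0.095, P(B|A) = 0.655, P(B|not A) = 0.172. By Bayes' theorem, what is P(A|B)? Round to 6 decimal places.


P(A|B) = P(B|A)*P(A) / P(B), P(B) = P(B|A)*P(A) + P(B|not A)*P(not A)
P(B|A)*P(A) = 0.655 * 0.095 = 0.062225
P(B|not A)*P(not A) = 0.172 * 0.905 = 0.15566
P(B) = 0.062225 + 0.15566 = 0.217885
P(A|B) = 0.062225 / 0.217885 ≈ 0.28558643

0.285586


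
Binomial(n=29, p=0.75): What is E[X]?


E[X] = n*p = 29 * 0.75 = 21.75

21.75


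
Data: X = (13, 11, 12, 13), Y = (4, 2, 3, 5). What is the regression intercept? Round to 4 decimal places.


a = ybar - b*xbar, where b = sum((xi-xbar)(yi-ybar)) / sum((xi-xbar)^2)
n = 4, xbar = 49/4 = 12.25, ybar = 14/4 = 3.5
Sxy = sum((xi-xbar)(yi-ybar)) = 3.5
Sxx = sum((xi-xbar)^2) = 2.75
b = Sxy / Sxx = 14/11 ≈ 1.272727
a = 3.5 - 1.272727 * 12.25 = -133/11 ≈ -12.090909

-12.0909


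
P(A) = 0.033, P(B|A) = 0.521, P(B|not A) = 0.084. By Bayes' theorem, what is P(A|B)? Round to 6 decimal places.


P(A|B) = P(B|A)*P(A) / P(B), P(B) = P(B|A)*P(A) + P(B|not A)*P(not A)
P(B|A)*P(A) = 0.521 * 0.033 = 0.017193
P(B|not A)*P(not A) = 0.084 * 0.967 = 0.081228
P(B) = 0.017193 + 0.081228 = 0.098421
P(A|B) = 0.017193 / 0.098421 ≈ 0.17468833

0.174688


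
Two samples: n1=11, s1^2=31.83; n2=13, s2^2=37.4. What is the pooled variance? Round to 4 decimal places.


sp^2 = ((n1-1)*s1^2 + (n2-1)*s2^2)/(n1+n2-2)
(n1-1)*s1^2 = 10 * 31.83 = 318.3
(n2-1)*s2^2 = 12 * 37.4 = 448.8
numerator = 318.3 + 448.8 = 767.1
n1+n2-2 = 22
sp^2 = 767.1 / 22 = 7671/220 ≈ 34.868182

34.8682


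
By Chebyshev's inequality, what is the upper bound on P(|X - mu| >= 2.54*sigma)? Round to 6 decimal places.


P <= 1/k^2
k^2 = 2.54^2 = 6.4516
1/k^2 = 1 / 6.4516 ≈ 0.15500031

0.155000


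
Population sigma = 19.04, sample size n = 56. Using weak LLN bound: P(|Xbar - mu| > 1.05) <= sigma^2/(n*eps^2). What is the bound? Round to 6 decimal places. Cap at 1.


bound = min(1, sigma^2/(n*eps^2))
sigma^2 = 19.04^2 = 362.5216
n*eps^2 = 56 * 1.05^2 = 56 * 1.1025 = 61.74
sigma^2/(n*eps^2) = 362.5216 / 61.74 = 9248/1575 ≈ 5.87174603
this exceeds 1, so the bound is capped at 1

1.000000


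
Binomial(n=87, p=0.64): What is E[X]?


E[X] = n*p = 87 * 0.64 = 55.68

55.68


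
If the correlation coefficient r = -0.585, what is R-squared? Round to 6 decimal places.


R^2 = r^2 = (-0.585)^2 = 0.342225

0.342225


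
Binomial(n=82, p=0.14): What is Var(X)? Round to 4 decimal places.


Var = n*p*(1-p) = 82 * 0.14 * 0.86 = 9.8728

9.8728


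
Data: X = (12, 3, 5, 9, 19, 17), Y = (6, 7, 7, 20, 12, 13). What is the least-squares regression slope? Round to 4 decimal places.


b = sum((xi-xbar)(yi-ybar)) / sum((xi-xbar)^2)
n = 6, xbar = 65/6 ≈ 10.833333, ybar = 65/6 ≈ 10.833333
Sxy = sum((xi-xbar)(yi-ybar)) = 317/6 ≈ 52.833333
Sxx = sum((xi-xbar)^2) = 1229/6 ≈ 204.833333
b = Sxy / Sxx = 317/1229 ≈ 0.257933

0.2579


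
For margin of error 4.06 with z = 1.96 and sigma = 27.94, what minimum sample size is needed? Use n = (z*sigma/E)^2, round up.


z*sigma/E = 1.96 * 27.94 / 4.06 = 9779/725 ≈ 13.488276
(z*sigma/E)^2 ≈ 181.933586
round up: n = 182

182


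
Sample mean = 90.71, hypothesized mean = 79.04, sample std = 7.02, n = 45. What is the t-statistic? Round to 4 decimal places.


t = (xbar - mu0) / (s/sqrt(n))
xbar - mu0 = 90.71 - 79.04 = 11.67
sqrt(45) ≈ 6.70820393
s/sqrt(n) = 7.02 / 6.70820393 ≈ 1.04647981
t = 11.67 / 1.04647981 ≈ 11.151672

11.1517


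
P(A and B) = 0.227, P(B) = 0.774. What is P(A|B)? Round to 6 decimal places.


P(A|B) = P(A and B) / P(B) = 0.227 / 0.774 = 227/774 ≈ 0.29328165

0.293282


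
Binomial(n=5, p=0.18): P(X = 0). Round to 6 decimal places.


P = C(n,k) * p^k * (1-p)^(n-k)
C(5,0) = 1
p^k = 0.18^0 = 1
(1-p)^(n-k) = 0.82^5 ≈ 0.3707398
P = 1 * 1 * 0.3707398 ≈ 0.370740

0.370740


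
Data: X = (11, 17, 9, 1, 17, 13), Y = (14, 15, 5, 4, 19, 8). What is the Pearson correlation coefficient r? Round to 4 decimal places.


r = sum((xi-xbar)(yi-ybar)) / sqrt(sum((xi-xbar)^2) * sum((yi-ybar)^2))
n = 6, xbar = 68/6 = 34/3 ≈ 11.333333, ybar = 65/6 ≈ 10.833333
Sxy = sum((xi-xbar)(yi-ybar)) = 445/3 ≈ 148.333333
Sxx = sum((xi-xbar)^2) = 538/3 ≈ 179.333333
Syy = sum((yi-ybar)^2) = 1097/6 ≈ 182.833333
sqrt(Sxx*Syy) ≈ 181.074877
r = Sxy / sqrt(Sxx*Syy) = 148.333333 / 181.074877 ≈ 0.819182

0.8192


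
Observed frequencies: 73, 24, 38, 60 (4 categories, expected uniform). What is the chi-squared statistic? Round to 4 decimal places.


chi2 = sum((O-E)^2/E), E = total/4
total = 195, E = 195/4 = 48.75
(73 - 48.75)^2 / 48.75 = 588.0625 / 48.75 = 9409/780 ≈ 12.062821
(24 - 48.75)^2 / 48.75 = 612.5625 / 48.75 = 3267/260 ≈ 12.565385
(38 - 48.75)^2 / 48.75 = 115.5625 / 48.75 = 1849/780 ≈ 2.370513
(60 - 48.75)^2 / 48.75 = 126.5625 / 48.75 = 135/52 ≈ 2.596154
chi2 = 5771/195 ≈ 29.594872

29.5949


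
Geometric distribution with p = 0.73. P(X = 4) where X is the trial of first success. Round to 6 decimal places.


P = (1-p)^(k-1) * p
(1-p)^(k-1) = 0.27^3 = 0.019683
P = 0.019683 * 0.73 = 0.01436859

0.014369


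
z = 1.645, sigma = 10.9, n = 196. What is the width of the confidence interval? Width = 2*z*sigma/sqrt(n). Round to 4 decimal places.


width = 2*z*sigma/sqrt(n)
2*z*sigma = 2 * 1.645 * 10.9 = 35.861
sqrt(196) = 14
width = 35.861 / 14 = 2.5615

2.5615


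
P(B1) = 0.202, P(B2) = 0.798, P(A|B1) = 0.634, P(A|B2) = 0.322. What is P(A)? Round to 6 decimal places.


P(A) = P(A|B1)*P(B1) + P(A|B2)*P(B2)
P(A|B1)*P(B1) = 0.634 * 0.202 = 0.128068
P(A|B2)*P(B2) = 0.322 * 0.798 = 0.256956
P(A) = 0.128068 + 0.256956 = 0.385024

0.385024


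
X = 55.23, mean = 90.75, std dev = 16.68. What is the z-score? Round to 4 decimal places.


z = (X - mu) / sigma
X - mu = 55.23 - 90.75 = -35.52
z = -35.52 / 16.68 = -296/139 ≈ -2.129496

-2.1295


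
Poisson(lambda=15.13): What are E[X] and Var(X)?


E[X] = Var(X) = lambda = 15.13

15.13, 15.13


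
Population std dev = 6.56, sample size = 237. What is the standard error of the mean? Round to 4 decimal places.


SE = sigma / sqrt(n)
sqrt(237) ≈ 15.394804
SE = 6.56 / 15.394804 ≈ 0.426118

0.4261


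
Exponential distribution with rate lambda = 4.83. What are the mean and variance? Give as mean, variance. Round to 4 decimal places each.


mean = 1/lam, var = 1/lam^2
mean = 1 / 4.83 = 100/483 ≈ 0.207039
lam^2 = 4.83^2 = 23.3289
var = 1 / 23.3289 ≈ 0.042865

0.2070, 0.0429


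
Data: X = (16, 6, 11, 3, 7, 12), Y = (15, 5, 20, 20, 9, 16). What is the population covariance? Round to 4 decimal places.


Cov = (1/n)*sum((xi-xbar)(yi-ybar))
n = 6, xbar = 55/6 ≈ 9.166667, ybar = 85/6 ≈ 14.166667
sum((xi-xbar)(yi-ybar)) = 155/6 ≈ 25.833333
Cov = 25.833333 / 6 = 155/36 ≈ 4.305556

4.3056


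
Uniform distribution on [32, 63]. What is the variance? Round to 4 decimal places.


Var = (b-a)^2 / 12
(b-a)^2 = (63 - 32)^2 = 961
Var = 961/12 ≈ 80.083333

80.0833


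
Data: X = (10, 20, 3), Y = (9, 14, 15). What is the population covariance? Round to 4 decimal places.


Cov = (1/n)*sum((xi-xbar)(yi-ybar))
n = 3, xbar = 33/3 = 11, ybar = 38/3 ≈ 12.666667
sum((xi-xbar)(yi-ybar)) = -3
Cov = -3 / 3 = -1

-1.0000


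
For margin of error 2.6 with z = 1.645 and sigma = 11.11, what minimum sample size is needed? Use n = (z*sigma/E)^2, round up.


z*sigma/E = 1.645 * 11.11 / 2.6 ≈ 7.029212
(z*sigma/E)^2 ≈ 49.409815
round up: n = 50

50


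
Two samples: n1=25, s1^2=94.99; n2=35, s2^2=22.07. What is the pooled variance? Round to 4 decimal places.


sp^2 = ((n1-1)*s1^2 + (n2-1)*s2^2)/(n1+n2-2)
(n1-1)*s1^2 = 24 * 94.99 = 2279.76
(n2-1)*s2^2 = 34 * 22.07 = 750.38
numerator = 2279.76 + 750.38 = 3030.14
n1+n2-2 = 58
sp^2 = 3030.14 / 58 = 151507/2900 ≈ 52.243793

52.2438


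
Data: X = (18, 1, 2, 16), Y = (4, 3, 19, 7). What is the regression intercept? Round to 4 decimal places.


a = ybar - b*xbar, where b = sum((xi-xbar)(yi-ybar)) / sum((xi-xbar)^2)
n = 4, xbar = 37/4 = 9.25, ybar = 33/4 = 8.25
Sxy = sum((xi-xbar)(yi-ybar)) = -80.25
Sxx = sum((xi-xbar)^2) = 242.75
b = Sxy / Sxx = -321/971 ≈ -0.330587
a = 8.25 - (-0.330587) * 9.25 = 10980/971 ≈ 11.307930

11.3079


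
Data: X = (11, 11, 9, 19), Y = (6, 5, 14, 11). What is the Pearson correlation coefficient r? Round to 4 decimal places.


r = sum((xi-xbar)(yi-ybar)) / sqrt(sum((xi-xbar)^2) * sum((yi-ybar)^2))
n = 4, xbar = 50/4 = 12.5, ybar = 36/4 = 9
Sxy = sum((xi-xbar)(yi-ybar)) = 6
Sxx = sum((xi-xbar)^2) = 59
Syy = sum((yi-ybar)^2) = 54
sqrt(Sxx*Syy) ≈ 56.444663
r = Sxy / sqrt(Sxx*Syy) = 6 / 56.444663 ≈ 0.106299

0.1063


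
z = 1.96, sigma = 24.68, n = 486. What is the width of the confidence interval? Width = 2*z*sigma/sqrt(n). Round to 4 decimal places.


width = 2*z*sigma/sqrt(n)
2*z*sigma = 2 * 1.96 * 24.68 = 96.7456
sqrt(486) ≈ 22.045408
width = 96.7456 / 22.045408 ≈ 4.388470

4.3885


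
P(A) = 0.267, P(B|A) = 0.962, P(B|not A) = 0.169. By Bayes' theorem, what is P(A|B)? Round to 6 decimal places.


P(A|B) = P(B|A)*P(A) / P(B), P(B) = P(B|A)*P(A) + P(B|not A)*P(not A)
P(B|A)*P(A) = 0.962 * 0.267 = 0.256854
P(B|not A)*P(not A) = 0.169 * 0.733 = 0.123877
P(B) = 0.256854 + 0.123877 = 0.380731
P(A|B) = 0.256854 / 0.380731 ≈ 0.67463380

0.674634


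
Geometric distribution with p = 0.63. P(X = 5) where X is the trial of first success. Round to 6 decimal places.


P = (1-p)^(k-1) * p
(1-p)^(k-1) = 0.37^4 = 0.01874161
P = 0.01874161 * 0.63 ≈ 0.01180721

0.011807


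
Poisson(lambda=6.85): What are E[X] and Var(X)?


E[X] = Var(X) = lambda = 6.85

6.85, 6.85


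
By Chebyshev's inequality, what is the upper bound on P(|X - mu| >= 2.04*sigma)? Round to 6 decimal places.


P <= 1/k^2
k^2 = 2.04^2 = 4.1616
1/k^2 = 1 / 4.1616 = 625/2601 ≈ 0.24029220

0.240292


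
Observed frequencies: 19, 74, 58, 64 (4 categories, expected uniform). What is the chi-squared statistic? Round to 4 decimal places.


chi2 = sum((O-E)^2/E), E = total/4
total = 215, E = 215/4 = 53.75
(19 - 53.75)^2 / 53.75 = 1207.5625 / 53.75 = 19321/860 ≈ 22.466279
(74 - 53.75)^2 / 53.75 = 410.0625 / 53.75 = 6561/860 ≈ 7.629070
(58 - 53.75)^2 / 53.75 = 18.0625 / 53.75 = 289/860 ≈ 0.336047
(64 - 53.75)^2 / 53.75 = 105.0625 / 53.75 = 1681/860 ≈ 1.954651
chi2 = 6963/215 ≈ 32.386047

32.3860


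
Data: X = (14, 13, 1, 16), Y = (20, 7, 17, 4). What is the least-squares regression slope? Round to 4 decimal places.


b = sum((xi-xbar)(yi-ybar)) / sum((xi-xbar)^2)
n = 4, xbar = 44/4 = 11, ybar = 48/4 = 12
Sxy = sum((xi-xbar)(yi-ybar)) = -76
Sxx = sum((xi-xbar)^2) = 138
b = Sxy / Sxx = -38/69 ≈ -0.550725

-0.5507


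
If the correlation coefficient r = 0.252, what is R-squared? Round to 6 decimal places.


R^2 = r^2 = (0.252)^2 = 0.063504

0.063504


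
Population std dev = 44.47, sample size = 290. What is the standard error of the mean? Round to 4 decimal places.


SE = sigma / sqrt(n)
sqrt(290) ≈ 17.029386
SE = 44.47 / 17.029386 ≈ 2.611368

2.6114


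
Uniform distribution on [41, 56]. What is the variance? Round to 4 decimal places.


Var = (b-a)^2 / 12
(b-a)^2 = (56 - 41)^2 = 225
Var = 225/12 = 18.75

18.7500


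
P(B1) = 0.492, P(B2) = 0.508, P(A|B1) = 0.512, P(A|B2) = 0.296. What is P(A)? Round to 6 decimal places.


P(A) = P(A|B1)*P(B1) + P(A|B2)*P(B2)
P(A|B1)*P(B1) = 0.512 * 0.492 = 0.251904
P(A|B2)*P(B2) = 0.296 * 0.508 = 0.150368
P(A) = 0.251904 + 0.150368 = 0.402272

0.402272


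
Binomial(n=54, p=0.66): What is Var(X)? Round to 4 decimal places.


Var = n*p*(1-p) = 54 * 0.66 * 0.34 = 12.1176

12.1176


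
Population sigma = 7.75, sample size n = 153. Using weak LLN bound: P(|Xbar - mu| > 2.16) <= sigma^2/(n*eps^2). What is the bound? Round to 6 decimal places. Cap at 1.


bound = min(1, sigma^2/(n*eps^2))
sigma^2 = 7.75^2 = 60.0625
n*eps^2 = 153 * 2.16^2 = 153 * 4.6656 = 713.8368
sigma^2/(n*eps^2) = 60.0625 / 713.8368 ≈ 0.08414038

0.084140


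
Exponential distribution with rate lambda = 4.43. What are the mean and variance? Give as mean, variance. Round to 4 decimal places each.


mean = 1/lam, var = 1/lam^2
mean = 1 / 4.43 = 100/443 ≈ 0.225734
lam^2 = 4.43^2 = 19.6249
var = 1 / 19.6249 ≈ 0.050956

0.2257, 0.0510


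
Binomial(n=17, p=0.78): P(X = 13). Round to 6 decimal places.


P = C(n,k) * p^k * (1-p)^(n-k)
C(17,13) = 2380
p^k = 0.78^13 ≈ 0.03955759
(1-p)^(n-k) = 0.22^4 = 0.00234256
P = 2380 * 0.03955759 * 0.00234256 ≈ 0.220545

0.220545


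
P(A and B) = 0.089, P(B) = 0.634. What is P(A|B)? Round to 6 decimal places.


P(A|B) = P(A and B) / P(B) = 0.089 / 0.634 = 89/634 ≈ 0.14037855

0.140379


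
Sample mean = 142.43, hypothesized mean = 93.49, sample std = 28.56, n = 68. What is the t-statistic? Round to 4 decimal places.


t = (xbar - mu0) / (s/sqrt(n))
xbar - mu0 = 142.43 - 93.49 = 48.94
sqrt(68) ≈ 8.24621125
s/sqrt(n) = 28.56 / 8.24621125 ≈ 3.46340873
t = 48.94 / 3.46340873 ≈ 14.130587

14.1306


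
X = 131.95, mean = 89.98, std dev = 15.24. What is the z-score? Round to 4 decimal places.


z = (X - mu) / sigma
X - mu = 131.95 - 89.98 = 41.97
z = 41.97 / 15.24 = 1399/508 ≈ 2.753937

2.7539


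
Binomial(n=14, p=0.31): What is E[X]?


E[X] = n*p = 14 * 0.31 = 4.34

4.34


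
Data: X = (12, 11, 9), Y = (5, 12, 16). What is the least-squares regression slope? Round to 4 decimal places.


b = sum((xi-xbar)(yi-ybar)) / sum((xi-xbar)^2)
n = 3, xbar = 32/3 ≈ 10.666667, ybar = 33/3 = 11
Sxy = sum((xi-xbar)(yi-ybar)) = -16
Sxx = sum((xi-xbar)^2) = 14/3 ≈ 4.666667
b = Sxy / Sxx = -24/7 ≈ -3.428571

-3.4286


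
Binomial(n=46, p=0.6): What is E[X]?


E[X] = n*p = 46 * 0.6 = 27.6

27.6


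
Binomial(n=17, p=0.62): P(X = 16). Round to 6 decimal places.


P = C(n,k) * p^k * (1-p)^(n-k)
C(17,16) = 17
p^k = 0.62^16 ≈ 0.0004767240
(1-p)^(n-k) = 0.38^1 = 0.38
P = 17 * 0.0004767240 * 0.38 ≈ 0.003080

0.003080


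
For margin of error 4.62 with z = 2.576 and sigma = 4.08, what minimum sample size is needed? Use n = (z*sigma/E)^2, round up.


z*sigma/E = 2.576 * 4.08 / 4.62 = 3128/1375 ≈ 2.274909
(z*sigma/E)^2 ≈ 5.175211
round up: n = 6

6


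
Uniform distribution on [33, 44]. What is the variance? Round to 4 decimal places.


Var = (b-a)^2 / 12
(b-a)^2 = (44 - 33)^2 = 121
Var = 121/12 ≈ 10.083333

10.0833


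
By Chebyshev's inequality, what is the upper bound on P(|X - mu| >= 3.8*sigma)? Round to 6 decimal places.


P <= 1/k^2
k^2 = 3.8^2 = 14.44
1/k^2 = 1 / 14.44 = 25/361 ≈ 0.06925208

0.069252


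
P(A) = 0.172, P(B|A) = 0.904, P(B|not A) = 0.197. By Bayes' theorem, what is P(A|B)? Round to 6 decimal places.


P(A|B) = P(B|A)*P(A) / P(B), P(B) = P(B|A)*P(A) + P(B|not A)*P(not A)
P(B|A)*P(A) = 0.904 * 0.172 = 0.155488
P(B|not A)*P(not A) = 0.197 * 0.828 = 0.163116
P(B) = 0.155488 + 0.163116 = 0.318604
P(A|B) = 0.155488 / 0.318604 ≈ 0.48802903

0.488029
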